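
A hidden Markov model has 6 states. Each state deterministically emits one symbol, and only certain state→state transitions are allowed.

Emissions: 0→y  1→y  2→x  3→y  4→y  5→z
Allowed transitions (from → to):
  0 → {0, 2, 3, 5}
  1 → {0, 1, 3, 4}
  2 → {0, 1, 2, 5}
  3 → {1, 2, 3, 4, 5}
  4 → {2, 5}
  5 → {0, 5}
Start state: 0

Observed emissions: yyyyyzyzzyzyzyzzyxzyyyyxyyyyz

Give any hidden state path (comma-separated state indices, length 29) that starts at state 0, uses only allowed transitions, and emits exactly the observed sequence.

0,3,1,3,4,5,0,5,5,0,5,0,5,0,5,5,0,2,5,0,3,1,3,2,1,0,0,3,5

  0: obs=y cand={0,1,3,4} pick 0 [start]
  1: obs=y cand={0,1,3,4} pick 3 [0->3 ok]
  2: obs=y cand={0,1,3,4} pick 1 [3->1 ok]
  3: obs=y cand={0,1,3,4} pick 3 [1->3 ok]
  4: obs=y cand={0,1,3,4} pick 4 [3->4 ok]
  5: obs=z cand={5} pick 5 [4->5 ok]
  6: obs=y cand={0,1,3,4} pick 0 [5->0 ok]
  7: obs=z cand={5} pick 5 [0->5 ok]
  8: obs=z cand={5} pick 5 [5->5 ok]
  9: obs=y cand={0,1,3,4} pick 0 [5->0 ok]
  10: obs=z cand={5} pick 5 [0->5 ok]
  11: obs=y cand={0,1,3,4} pick 0 [5->0 ok]
  12: obs=z cand={5} pick 5 [0->5 ok]
  13: obs=y cand={0,1,3,4} pick 0 [5->0 ok]
  14: obs=z cand={5} pick 5 [0->5 ok]
  15: obs=z cand={5} pick 5 [5->5 ok]
  16: obs=y cand={0,1,3,4} pick 0 [5->0 ok]
  17: obs=x cand={2} pick 2 [0->2 ok]
  18: obs=z cand={5} pick 5 [2->5 ok]
  19: obs=y cand={0,1,3,4} pick 0 [5->0 ok]
  20: obs=y cand={0,1,3,4} pick 3 [0->3 ok]
  21: obs=y cand={0,1,3,4} pick 1 [3->1 ok]
  22: obs=y cand={0,1,3,4} pick 3 [1->3 ok]
  23: obs=x cand={2} pick 2 [3->2 ok]
  24: obs=y cand={0,1,3,4} pick 1 [2->1 ok]
  25: obs=y cand={0,1,3,4} pick 0 [1->0 ok]
  26: obs=y cand={0,1,3,4} pick 0 [0->0 ok]
  27: obs=y cand={0,1,3,4} pick 3 [0->3 ok]
  28: obs=z cand={5} pick 5 [3->5 ok]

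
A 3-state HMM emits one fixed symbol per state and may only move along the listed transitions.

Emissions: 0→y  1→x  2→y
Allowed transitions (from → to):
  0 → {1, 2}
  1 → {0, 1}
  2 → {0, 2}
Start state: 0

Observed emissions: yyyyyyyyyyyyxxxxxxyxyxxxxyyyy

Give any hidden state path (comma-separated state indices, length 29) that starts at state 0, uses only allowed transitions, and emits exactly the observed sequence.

  [0] y  {0,2}  => 0  start
  [1] y  {0,2}  => 2  0->2 ok
  [2] y  {0,2}  => 0  2->0 ok
  [3] y  {0,2}  => 2  0->2 ok
  [4] y  {0,2}  => 2  2->2 ok
  [5] y  {0,2}  => 2  2->2 ok
  [6] y  {0,2}  => 2  2->2 ok
  [7] y  {0,2}  => 2  2->2 ok
  [8] y  {0,2}  => 2  2->2 ok
  [9] y  {0,2}  => 2  2->2 ok
  [10] y  {0,2}  => 2  2->2 ok
  [11] y  {0,2}  => 0  2->0 ok
  [12] x  {1}  => 1  0->1 ok
  [13] x  {1}  => 1  1->1 ok
  [14] x  {1}  => 1  1->1 ok
  [15] x  {1}  => 1  1->1 ok
  [16] x  {1}  => 1  1->1 ok
  [17] x  {1}  => 1  1->1 ok
  [18] y  {0,2}  => 0  1->0 ok
  [19] x  {1}  => 1  0->1 ok
  [20] y  {0,2}  => 0  1->0 ok
  [21] x  {1}  => 1  0->1 ok
  [22] x  {1}  => 1  1->1 ok
  [23] x  {1}  => 1  1->1 ok
  [24] x  {1}  => 1  1->1 ok
  [25] y  {0,2}  => 0  1->0 ok
  [26] y  {0,2}  => 2  0->2 ok
  [27] y  {0,2}  => 0  2->0 ok
  [28] y  {0,2}  => 2  0->2 ok

0,2,0,2,2,2,2,2,2,2,2,0,1,1,1,1,1,1,0,1,0,1,1,1,1,0,2,0,2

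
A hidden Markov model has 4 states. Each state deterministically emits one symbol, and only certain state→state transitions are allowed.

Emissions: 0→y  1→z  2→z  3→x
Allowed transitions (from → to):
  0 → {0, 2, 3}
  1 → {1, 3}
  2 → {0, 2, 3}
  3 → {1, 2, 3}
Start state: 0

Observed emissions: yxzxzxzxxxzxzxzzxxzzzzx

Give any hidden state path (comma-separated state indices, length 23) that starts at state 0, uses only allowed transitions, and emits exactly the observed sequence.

0,3,1,3,1,3,2,3,3,3,2,3,2,3,1,1,3,3,1,1,1,1,3

  0: obs=y cand={0} pick 0 [start]
  1: obs=x cand={3} pick 3 [0->3 ok]
  2: obs=z cand={1,2} pick 1 [3->1 ok]
  3: obs=x cand={3} pick 3 [1->3 ok]
  4: obs=z cand={1,2} pick 1 [3->1 ok]
  5: obs=x cand={3} pick 3 [1->3 ok]
  6: obs=z cand={1,2} pick 2 [3->2 ok]
  7: obs=x cand={3} pick 3 [2->3 ok]
  8: obs=x cand={3} pick 3 [3->3 ok]
  9: obs=x cand={3} pick 3 [3->3 ok]
  10: obs=z cand={1,2} pick 2 [3->2 ok]
  11: obs=x cand={3} pick 3 [2->3 ok]
  12: obs=z cand={1,2} pick 2 [3->2 ok]
  13: obs=x cand={3} pick 3 [2->3 ok]
  14: obs=z cand={1,2} pick 1 [3->1 ok]
  15: obs=z cand={1,2} pick 1 [1->1 ok]
  16: obs=x cand={3} pick 3 [1->3 ok]
  17: obs=x cand={3} pick 3 [3->3 ok]
  18: obs=z cand={1,2} pick 1 [3->1 ok]
  19: obs=z cand={1,2} pick 1 [1->1 ok]
  20: obs=z cand={1,2} pick 1 [1->1 ok]
  21: obs=z cand={1,2} pick 1 [1->1 ok]
  22: obs=x cand={3} pick 3 [1->3 ok]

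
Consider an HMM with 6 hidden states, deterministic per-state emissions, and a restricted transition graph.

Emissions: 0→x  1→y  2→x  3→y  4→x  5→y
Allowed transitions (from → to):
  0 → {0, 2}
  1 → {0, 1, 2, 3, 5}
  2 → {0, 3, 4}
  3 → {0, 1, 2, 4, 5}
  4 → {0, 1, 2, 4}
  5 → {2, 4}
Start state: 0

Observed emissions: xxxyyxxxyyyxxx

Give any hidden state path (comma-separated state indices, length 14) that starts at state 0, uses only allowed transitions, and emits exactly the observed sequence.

0,2,4,1,5,4,0,2,3,1,5,2,0,0

  t0 'x' -> {0,2,4}, take 0 (start)
  t1 'x' -> {0,2,4}, take 2 (0->2 ok)
  t2 'x' -> {0,2,4}, take 4 (2->4 ok)
  t3 'y' -> {1,3,5}, take 1 (4->1 ok)
  t4 'y' -> {1,3,5}, take 5 (1->5 ok)
  t5 'x' -> {0,2,4}, take 4 (5->4 ok)
  t6 'x' -> {0,2,4}, take 0 (4->0 ok)
  t7 'x' -> {0,2,4}, take 2 (0->2 ok)
  t8 'y' -> {1,3,5}, take 3 (2->3 ok)
  t9 'y' -> {1,3,5}, take 1 (3->1 ok)
  t10 'y' -> {1,3,5}, take 5 (1->5 ok)
  t11 'x' -> {0,2,4}, take 2 (5->2 ok)
  t12 'x' -> {0,2,4}, take 0 (2->0 ok)
  t13 'x' -> {0,2,4}, take 0 (0->0 ok)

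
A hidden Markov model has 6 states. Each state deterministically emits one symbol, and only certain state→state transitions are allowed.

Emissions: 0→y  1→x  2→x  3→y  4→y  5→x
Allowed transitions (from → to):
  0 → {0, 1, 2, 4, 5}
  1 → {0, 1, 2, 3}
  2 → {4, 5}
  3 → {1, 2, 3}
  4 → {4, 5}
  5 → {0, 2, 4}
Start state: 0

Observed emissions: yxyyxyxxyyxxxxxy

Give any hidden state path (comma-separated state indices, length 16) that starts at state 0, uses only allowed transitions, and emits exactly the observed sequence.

  0: obs=y cand={0,3,4} pick 0 [start]
  1: obs=x cand={1,2,5} pick 1 [0->1 ok]
  2: obs=y cand={0,3,4} pick 0 [1->0 ok]
  3: obs=y cand={0,3,4} pick 4 [0->4 ok]
  4: obs=x cand={1,2,5} pick 5 [4->5 ok]
  5: obs=y cand={0,3,4} pick 0 [5->0 ok]
  6: obs=x cand={1,2,5} pick 2 [0->2 ok]
  7: obs=x cand={1,2,5} pick 5 [2->5 ok]
  8: obs=y cand={0,3,4} pick 0 [5->0 ok]
  9: obs=y cand={0,3,4} pick 4 [0->4 ok]
  10: obs=x cand={1,2,5} pick 5 [4->5 ok]
  11: obs=x cand={1,2,5} pick 2 [5->2 ok]
  12: obs=x cand={1,2,5} pick 5 [2->5 ok]
  13: obs=x cand={1,2,5} pick 2 [5->2 ok]
  14: obs=x cand={1,2,5} pick 5 [2->5 ok]
  15: obs=y cand={0,3,4} pick 0 [5->0 ok]

0,1,0,4,5,0,2,5,0,4,5,2,5,2,5,0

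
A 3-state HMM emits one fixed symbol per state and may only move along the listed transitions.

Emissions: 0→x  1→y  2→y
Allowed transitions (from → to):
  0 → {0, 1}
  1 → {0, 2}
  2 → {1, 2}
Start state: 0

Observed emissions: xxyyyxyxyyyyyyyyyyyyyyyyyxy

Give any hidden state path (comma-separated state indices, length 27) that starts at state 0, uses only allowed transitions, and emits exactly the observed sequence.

  t0 'x' -> {0}, take 0 (start)
  t1 'x' -> {0}, take 0 (0->0 ok)
  t2 'y' -> {1,2}, take 1 (0->1 ok)
  t3 'y' -> {1,2}, take 2 (1->2 ok)
  t4 'y' -> {1,2}, take 1 (2->1 ok)
  t5 'x' -> {0}, take 0 (1->0 ok)
  t6 'y' -> {1,2}, take 1 (0->1 ok)
  t7 'x' -> {0}, take 0 (1->0 ok)
  t8 'y' -> {1,2}, take 1 (0->1 ok)
  t9 'y' -> {1,2}, take 2 (1->2 ok)
  t10 'y' -> {1,2}, take 1 (2->1 ok)
  t11 'y' -> {1,2}, take 2 (1->2 ok)
  t12 'y' -> {1,2}, take 1 (2->1 ok)
  t13 'y' -> {1,2}, take 2 (1->2 ok)
  t14 'y' -> {1,2}, take 1 (2->1 ok)
  t15 'y' -> {1,2}, take 2 (1->2 ok)
  t16 'y' -> {1,2}, take 2 (2->2 ok)
  t17 'y' -> {1,2}, take 2 (2->2 ok)
  t18 'y' -> {1,2}, take 2 (2->2 ok)
  t19 'y' -> {1,2}, take 2 (2->2 ok)
  t20 'y' -> {1,2}, take 1 (2->1 ok)
  t21 'y' -> {1,2}, take 2 (1->2 ok)
  t22 'y' -> {1,2}, take 1 (2->1 ok)
  t23 'y' -> {1,2}, take 2 (1->2 ok)
  t24 'y' -> {1,2}, take 1 (2->1 ok)
  t25 'x' -> {0}, take 0 (1->0 ok)
  t26 'y' -> {1,2}, take 1 (0->1 ok)

0,0,1,2,1,0,1,0,1,2,1,2,1,2,1,2,2,2,2,2,1,2,1,2,1,0,1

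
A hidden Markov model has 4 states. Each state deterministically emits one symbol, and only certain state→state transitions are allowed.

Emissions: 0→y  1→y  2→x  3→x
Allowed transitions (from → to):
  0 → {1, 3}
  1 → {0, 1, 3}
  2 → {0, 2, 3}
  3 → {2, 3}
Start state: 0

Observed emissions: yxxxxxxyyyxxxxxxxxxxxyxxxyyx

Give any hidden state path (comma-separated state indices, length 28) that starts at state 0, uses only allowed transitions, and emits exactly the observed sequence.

  pos 0: y in {0,1}, choose 0; start
  pos 1: x in {2,3}, choose 3; 0->3 ok
  pos 2: x in {2,3}, choose 2; 3->2 ok
  pos 3: x in {2,3}, choose 3; 2->3 ok
  pos 4: x in {2,3}, choose 2; 3->2 ok
  pos 5: x in {2,3}, choose 3; 2->3 ok
  pos 6: x in {2,3}, choose 2; 3->2 ok
  pos 7: y in {0,1}, choose 0; 2->0 ok
  pos 8: y in {0,1}, choose 1; 0->1 ok
  pos 9: y in {0,1}, choose 0; 1->0 ok
  pos 10: x in {2,3}, choose 3; 0->3 ok
  pos 11: x in {2,3}, choose 2; 3->2 ok
  pos 12: x in {2,3}, choose 3; 2->3 ok
  pos 13: x in {2,3}, choose 3; 3->3 ok
  pos 14: x in {2,3}, choose 3; 3->3 ok
  pos 15: x in {2,3}, choose 3; 3->3 ok
  pos 16: x in {2,3}, choose 2; 3->2 ok
  pos 17: x in {2,3}, choose 3; 2->3 ok
  pos 18: x in {2,3}, choose 3; 3->3 ok
  pos 19: x in {2,3}, choose 2; 3->2 ok
  pos 20: x in {2,3}, choose 2; 2->2 ok
  pos 21: y in {0,1}, choose 0; 2->0 ok
  pos 22: x in {2,3}, choose 3; 0->3 ok
  pos 23: x in {2,3}, choose 2; 3->2 ok
  pos 24: x in {2,3}, choose 2; 2->2 ok
  pos 25: y in {0,1}, choose 0; 2->0 ok
  pos 26: y in {0,1}, choose 1; 0->1 ok
  pos 27: x in {2,3}, choose 3; 1->3 ok

0,3,2,3,2,3,2,0,1,0,3,2,3,3,3,3,2,3,3,2,2,0,3,2,2,0,1,3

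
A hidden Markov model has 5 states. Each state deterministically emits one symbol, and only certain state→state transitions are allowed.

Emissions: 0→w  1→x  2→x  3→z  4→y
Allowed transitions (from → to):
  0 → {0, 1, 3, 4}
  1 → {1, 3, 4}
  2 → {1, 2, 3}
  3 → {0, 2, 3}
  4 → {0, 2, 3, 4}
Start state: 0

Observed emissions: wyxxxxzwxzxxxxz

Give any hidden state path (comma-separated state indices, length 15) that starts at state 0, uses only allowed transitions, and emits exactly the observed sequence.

0,4,2,2,2,1,3,0,1,3,2,2,2,1,3

  pos 0: w in {0}, choose 0; start
  pos 1: y in {4}, choose 4; 0->4 ok
  pos 2: x in {1,2}, choose 2; 4->2 ok
  pos 3: x in {1,2}, choose 2; 2->2 ok
  pos 4: x in {1,2}, choose 2; 2->2 ok
  pos 5: x in {1,2}, choose 1; 2->1 ok
  pos 6: z in {3}, choose 3; 1->3 ok
  pos 7: w in {0}, choose 0; 3->0 ok
  pos 8: x in {1,2}, choose 1; 0->1 ok
  pos 9: z in {3}, choose 3; 1->3 ok
  pos 10: x in {1,2}, choose 2; 3->2 ok
  pos 11: x in {1,2}, choose 2; 2->2 ok
  pos 12: x in {1,2}, choose 2; 2->2 ok
  pos 13: x in {1,2}, choose 1; 2->1 ok
  pos 14: z in {3}, choose 3; 1->3 ok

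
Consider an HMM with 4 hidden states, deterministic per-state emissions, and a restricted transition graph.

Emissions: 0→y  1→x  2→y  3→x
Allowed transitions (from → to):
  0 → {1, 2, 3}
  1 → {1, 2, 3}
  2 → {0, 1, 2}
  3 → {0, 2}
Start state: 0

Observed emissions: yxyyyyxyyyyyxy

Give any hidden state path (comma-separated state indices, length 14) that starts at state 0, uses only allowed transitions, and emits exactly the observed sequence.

0,3,0,2,0,2,1,2,2,0,2,2,1,2

  0: obs=y cand={0,2} pick 0 [start]
  1: obs=x cand={1,3} pick 3 [0->3 ok]
  2: obs=y cand={0,2} pick 0 [3->0 ok]
  3: obs=y cand={0,2} pick 2 [0->2 ok]
  4: obs=y cand={0,2} pick 0 [2->0 ok]
  5: obs=y cand={0,2} pick 2 [0->2 ok]
  6: obs=x cand={1,3} pick 1 [2->1 ok]
  7: obs=y cand={0,2} pick 2 [1->2 ok]
  8: obs=y cand={0,2} pick 2 [2->2 ok]
  9: obs=y cand={0,2} pick 0 [2->0 ok]
  10: obs=y cand={0,2} pick 2 [0->2 ok]
  11: obs=y cand={0,2} pick 2 [2->2 ok]
  12: obs=x cand={1,3} pick 1 [2->1 ok]
  13: obs=y cand={0,2} pick 2 [1->2 ok]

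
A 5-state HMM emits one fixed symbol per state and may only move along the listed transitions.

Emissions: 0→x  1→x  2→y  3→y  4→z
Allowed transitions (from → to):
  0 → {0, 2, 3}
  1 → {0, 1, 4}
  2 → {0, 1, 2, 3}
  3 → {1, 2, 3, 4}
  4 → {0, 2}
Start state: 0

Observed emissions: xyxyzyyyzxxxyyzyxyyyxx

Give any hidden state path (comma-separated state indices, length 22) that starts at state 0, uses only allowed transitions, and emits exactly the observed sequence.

0,2,0,3,4,2,2,3,4,0,0,0,3,3,4,2,0,3,2,3,1,0

  0: obs=x cand={0,1} pick 0 [start]
  1: obs=y cand={2,3} pick 2 [0->2 ok]
  2: obs=x cand={0,1} pick 0 [2->0 ok]
  3: obs=y cand={2,3} pick 3 [0->3 ok]
  4: obs=z cand={4} pick 4 [3->4 ok]
  5: obs=y cand={2,3} pick 2 [4->2 ok]
  6: obs=y cand={2,3} pick 2 [2->2 ok]
  7: obs=y cand={2,3} pick 3 [2->3 ok]
  8: obs=z cand={4} pick 4 [3->4 ok]
  9: obs=x cand={0,1} pick 0 [4->0 ok]
  10: obs=x cand={0,1} pick 0 [0->0 ok]
  11: obs=x cand={0,1} pick 0 [0->0 ok]
  12: obs=y cand={2,3} pick 3 [0->3 ok]
  13: obs=y cand={2,3} pick 3 [3->3 ok]
  14: obs=z cand={4} pick 4 [3->4 ok]
  15: obs=y cand={2,3} pick 2 [4->2 ok]
  16: obs=x cand={0,1} pick 0 [2->0 ok]
  17: obs=y cand={2,3} pick 3 [0->3 ok]
  18: obs=y cand={2,3} pick 2 [3->2 ok]
  19: obs=y cand={2,3} pick 3 [2->3 ok]
  20: obs=x cand={0,1} pick 1 [3->1 ok]
  21: obs=x cand={0,1} pick 0 [1->0 ok]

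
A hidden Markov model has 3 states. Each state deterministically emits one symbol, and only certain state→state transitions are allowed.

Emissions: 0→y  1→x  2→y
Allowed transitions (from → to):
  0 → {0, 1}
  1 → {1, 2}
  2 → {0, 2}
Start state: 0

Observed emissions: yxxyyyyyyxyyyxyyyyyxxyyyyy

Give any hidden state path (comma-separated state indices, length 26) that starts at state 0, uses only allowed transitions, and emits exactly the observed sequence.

0,1,1,2,2,0,0,0,0,1,2,0,0,1,2,2,0,0,0,1,1,2,2,2,0,0

  t0 'y' -> {0,2}, take 0 (start)
  t1 'x' -> {1}, take 1 (0->1 ok)
  t2 'x' -> {1}, take 1 (1->1 ok)
  t3 'y' -> {0,2}, take 2 (1->2 ok)
  t4 'y' -> {0,2}, take 2 (2->2 ok)
  t5 'y' -> {0,2}, take 0 (2->0 ok)
  t6 'y' -> {0,2}, take 0 (0->0 ok)
  t7 'y' -> {0,2}, take 0 (0->0 ok)
  t8 'y' -> {0,2}, take 0 (0->0 ok)
  t9 'x' -> {1}, take 1 (0->1 ok)
  t10 'y' -> {0,2}, take 2 (1->2 ok)
  t11 'y' -> {0,2}, take 0 (2->0 ok)
  t12 'y' -> {0,2}, take 0 (0->0 ok)
  t13 'x' -> {1}, take 1 (0->1 ok)
  t14 'y' -> {0,2}, take 2 (1->2 ok)
  t15 'y' -> {0,2}, take 2 (2->2 ok)
  t16 'y' -> {0,2}, take 0 (2->0 ok)
  t17 'y' -> {0,2}, take 0 (0->0 ok)
  t18 'y' -> {0,2}, take 0 (0->0 ok)
  t19 'x' -> {1}, take 1 (0->1 ok)
  t20 'x' -> {1}, take 1 (1->1 ok)
  t21 'y' -> {0,2}, take 2 (1->2 ok)
  t22 'y' -> {0,2}, take 2 (2->2 ok)
  t23 'y' -> {0,2}, take 2 (2->2 ok)
  t24 'y' -> {0,2}, take 0 (2->0 ok)
  t25 'y' -> {0,2}, take 0 (0->0 ok)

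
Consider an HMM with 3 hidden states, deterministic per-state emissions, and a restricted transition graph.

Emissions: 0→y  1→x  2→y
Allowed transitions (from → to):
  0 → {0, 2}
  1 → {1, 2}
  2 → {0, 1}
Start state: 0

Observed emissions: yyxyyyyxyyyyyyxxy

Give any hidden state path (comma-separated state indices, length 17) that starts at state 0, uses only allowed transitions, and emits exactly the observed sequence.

0,2,1,2,0,0,2,1,2,0,0,0,0,2,1,1,2

  0: obs=y cand={0,2} pick 0 [start]
  1: obs=y cand={0,2} pick 2 [0->2 ok]
  2: obs=x cand={1} pick 1 [2->1 ok]
  3: obs=y cand={0,2} pick 2 [1->2 ok]
  4: obs=y cand={0,2} pick 0 [2->0 ok]
  5: obs=y cand={0,2} pick 0 [0->0 ok]
  6: obs=y cand={0,2} pick 2 [0->2 ok]
  7: obs=x cand={1} pick 1 [2->1 ok]
  8: obs=y cand={0,2} pick 2 [1->2 ok]
  9: obs=y cand={0,2} pick 0 [2->0 ok]
  10: obs=y cand={0,2} pick 0 [0->0 ok]
  11: obs=y cand={0,2} pick 0 [0->0 ok]
  12: obs=y cand={0,2} pick 0 [0->0 ok]
  13: obs=y cand={0,2} pick 2 [0->2 ok]
  14: obs=x cand={1} pick 1 [2->1 ok]
  15: obs=x cand={1} pick 1 [1->1 ok]
  16: obs=y cand={0,2} pick 2 [1->2 ok]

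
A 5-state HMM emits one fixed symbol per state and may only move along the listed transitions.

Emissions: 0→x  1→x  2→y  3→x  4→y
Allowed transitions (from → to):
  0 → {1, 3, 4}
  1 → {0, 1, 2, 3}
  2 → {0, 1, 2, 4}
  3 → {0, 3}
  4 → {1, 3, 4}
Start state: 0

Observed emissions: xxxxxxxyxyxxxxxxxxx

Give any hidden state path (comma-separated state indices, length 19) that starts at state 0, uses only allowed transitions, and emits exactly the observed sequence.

  pos 0: x in {0,1,3}, choose 0; start
  pos 1: x in {0,1,3}, choose 1; 0->1 ok
  pos 2: x in {0,1,3}, choose 0; 1->0 ok
  pos 3: x in {0,1,3}, choose 1; 0->1 ok
  pos 4: x in {0,1,3}, choose 0; 1->0 ok
  pos 5: x in {0,1,3}, choose 1; 0->1 ok
  pos 6: x in {0,1,3}, choose 1; 1->1 ok
  pos 7: y in {2,4}, choose 2; 1->2 ok
  pos 8: x in {0,1,3}, choose 1; 2->1 ok
  pos 9: y in {2,4}, choose 2; 1->2 ok
  pos 10: x in {0,1,3}, choose 1; 2->1 ok
  pos 11: x in {0,1,3}, choose 0; 1->0 ok
  pos 12: x in {0,1,3}, choose 3; 0->3 ok
  pos 13: x in {0,1,3}, choose 3; 3->3 ok
  pos 14: x in {0,1,3}, choose 0; 3->0 ok
  pos 15: x in {0,1,3}, choose 1; 0->1 ok
  pos 16: x in {0,1,3}, choose 1; 1->1 ok
  pos 17: x in {0,1,3}, choose 0; 1->0 ok
  pos 18: x in {0,1,3}, choose 3; 0->3 ok

0,1,0,1,0,1,1,2,1,2,1,0,3,3,0,1,1,0,3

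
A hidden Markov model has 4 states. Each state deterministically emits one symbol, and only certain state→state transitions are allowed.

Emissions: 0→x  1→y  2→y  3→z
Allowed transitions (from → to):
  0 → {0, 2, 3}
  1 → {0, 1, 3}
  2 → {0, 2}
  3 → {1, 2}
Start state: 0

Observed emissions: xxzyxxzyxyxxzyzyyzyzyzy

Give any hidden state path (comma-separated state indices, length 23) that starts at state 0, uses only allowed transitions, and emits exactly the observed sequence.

0,0,3,2,0,0,3,2,0,2,0,0,3,1,3,1,1,3,1,3,1,3,1

  t0 'x' -> {0}, take 0 (start)
  t1 'x' -> {0}, take 0 (0->0 ok)
  t2 'z' -> {3}, take 3 (0->3 ok)
  t3 'y' -> {1,2}, take 2 (3->2 ok)
  t4 'x' -> {0}, take 0 (2->0 ok)
  t5 'x' -> {0}, take 0 (0->0 ok)
  t6 'z' -> {3}, take 3 (0->3 ok)
  t7 'y' -> {1,2}, take 2 (3->2 ok)
  t8 'x' -> {0}, take 0 (2->0 ok)
  t9 'y' -> {1,2}, take 2 (0->2 ok)
  t10 'x' -> {0}, take 0 (2->0 ok)
  t11 'x' -> {0}, take 0 (0->0 ok)
  t12 'z' -> {3}, take 3 (0->3 ok)
  t13 'y' -> {1,2}, take 1 (3->1 ok)
  t14 'z' -> {3}, take 3 (1->3 ok)
  t15 'y' -> {1,2}, take 1 (3->1 ok)
  t16 'y' -> {1,2}, take 1 (1->1 ok)
  t17 'z' -> {3}, take 3 (1->3 ok)
  t18 'y' -> {1,2}, take 1 (3->1 ok)
  t19 'z' -> {3}, take 3 (1->3 ok)
  t20 'y' -> {1,2}, take 1 (3->1 ok)
  t21 'z' -> {3}, take 3 (1->3 ok)
  t22 'y' -> {1,2}, take 1 (3->1 ok)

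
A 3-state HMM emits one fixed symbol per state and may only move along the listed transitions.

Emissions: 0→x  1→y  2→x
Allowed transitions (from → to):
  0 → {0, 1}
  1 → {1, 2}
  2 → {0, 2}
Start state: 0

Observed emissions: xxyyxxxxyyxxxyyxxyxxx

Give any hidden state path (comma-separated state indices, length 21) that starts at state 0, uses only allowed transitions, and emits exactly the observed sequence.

0,0,1,1,2,2,2,0,1,1,2,2,0,1,1,2,0,1,2,2,2

  t0 'x' -> {0,2}, take 0 (start)
  t1 'x' -> {0,2}, take 0 (0->0 ok)
  t2 'y' -> {1}, take 1 (0->1 ok)
  t3 'y' -> {1}, take 1 (1->1 ok)
  t4 'x' -> {0,2}, take 2 (1->2 ok)
  t5 'x' -> {0,2}, take 2 (2->2 ok)
  t6 'x' -> {0,2}, take 2 (2->2 ok)
  t7 'x' -> {0,2}, take 0 (2->0 ok)
  t8 'y' -> {1}, take 1 (0->1 ok)
  t9 'y' -> {1}, take 1 (1->1 ok)
  t10 'x' -> {0,2}, take 2 (1->2 ok)
  t11 'x' -> {0,2}, take 2 (2->2 ok)
  t12 'x' -> {0,2}, take 0 (2->0 ok)
  t13 'y' -> {1}, take 1 (0->1 ok)
  t14 'y' -> {1}, take 1 (1->1 ok)
  t15 'x' -> {0,2}, take 2 (1->2 ok)
  t16 'x' -> {0,2}, take 0 (2->0 ok)
  t17 'y' -> {1}, take 1 (0->1 ok)
  t18 'x' -> {0,2}, take 2 (1->2 ok)
  t19 'x' -> {0,2}, take 2 (2->2 ok)
  t20 'x' -> {0,2}, take 2 (2->2 ok)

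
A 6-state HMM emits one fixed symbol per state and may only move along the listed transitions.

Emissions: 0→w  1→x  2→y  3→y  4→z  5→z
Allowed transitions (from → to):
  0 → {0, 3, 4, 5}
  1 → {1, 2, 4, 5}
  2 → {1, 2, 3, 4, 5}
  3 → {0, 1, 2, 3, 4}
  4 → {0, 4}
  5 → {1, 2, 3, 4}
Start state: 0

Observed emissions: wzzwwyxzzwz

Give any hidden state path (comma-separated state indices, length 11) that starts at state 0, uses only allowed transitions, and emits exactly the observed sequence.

0,4,4,0,0,3,1,4,4,0,4

  0: obs=w cand={0} pick 0 [start]
  1: obs=z cand={4,5} pick 4 [0->4 ok]
  2: obs=z cand={4,5} pick 4 [4->4 ok]
  3: obs=w cand={0} pick 0 [4->0 ok]
  4: obs=w cand={0} pick 0 [0->0 ok]
  5: obs=y cand={2,3} pick 3 [0->3 ok]
  6: obs=x cand={1} pick 1 [3->1 ok]
  7: obs=z cand={4,5} pick 4 [1->4 ok]
  8: obs=z cand={4,5} pick 4 [4->4 ok]
  9: obs=w cand={0} pick 0 [4->0 ok]
  10: obs=z cand={4,5} pick 4 [0->4 ok]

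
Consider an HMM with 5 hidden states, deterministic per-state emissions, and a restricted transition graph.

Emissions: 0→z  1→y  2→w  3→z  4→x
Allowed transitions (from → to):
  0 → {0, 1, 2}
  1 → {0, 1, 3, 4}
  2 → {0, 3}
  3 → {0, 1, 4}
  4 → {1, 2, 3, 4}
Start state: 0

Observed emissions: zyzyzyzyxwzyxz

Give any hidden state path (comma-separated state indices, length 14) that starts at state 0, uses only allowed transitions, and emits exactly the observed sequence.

0,1,3,1,0,1,3,1,4,2,0,1,4,3

  [0] z  {0,3}  => 0  start
  [1] y  {1}  => 1  0->1 ok
  [2] z  {0,3}  => 3  1->3 ok
  [3] y  {1}  => 1  3->1 ok
  [4] z  {0,3}  => 0  1->0 ok
  [5] y  {1}  => 1  0->1 ok
  [6] z  {0,3}  => 3  1->3 ok
  [7] y  {1}  => 1  3->1 ok
  [8] x  {4}  => 4  1->4 ok
  [9] w  {2}  => 2  4->2 ok
  [10] z  {0,3}  => 0  2->0 ok
  [11] y  {1}  => 1  0->1 ok
  [12] x  {4}  => 4  1->4 ok
  [13] z  {0,3}  => 3  4->3 ok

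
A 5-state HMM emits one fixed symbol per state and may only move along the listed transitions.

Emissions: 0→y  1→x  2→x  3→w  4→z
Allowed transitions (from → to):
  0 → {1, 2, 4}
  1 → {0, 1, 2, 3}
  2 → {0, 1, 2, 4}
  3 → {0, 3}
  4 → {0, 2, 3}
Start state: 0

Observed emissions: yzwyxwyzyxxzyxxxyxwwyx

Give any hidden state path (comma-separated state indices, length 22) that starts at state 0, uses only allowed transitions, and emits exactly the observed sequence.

  pos 0: y in {0}, choose 0; start
  pos 1: z in {4}, choose 4; 0->4 ok
  pos 2: w in {3}, choose 3; 4->3 ok
  pos 3: y in {0}, choose 0; 3->0 ok
  pos 4: x in {1,2}, choose 1; 0->1 ok
  pos 5: w in {3}, choose 3; 1->3 ok
  pos 6: y in {0}, choose 0; 3->0 ok
  pos 7: z in {4}, choose 4; 0->4 ok
  pos 8: y in {0}, choose 0; 4->0 ok
  pos 9: x in {1,2}, choose 1; 0->1 ok
  pos 10: x in {1,2}, choose 2; 1->2 ok
  pos 11: z in {4}, choose 4; 2->4 ok
  pos 12: y in {0}, choose 0; 4->0 ok
  pos 13: x in {1,2}, choose 1; 0->1 ok
  pos 14: x in {1,2}, choose 1; 1->1 ok
  pos 15: x in {1,2}, choose 1; 1->1 ok
  pos 16: y in {0}, choose 0; 1->0 ok
  pos 17: x in {1,2}, choose 1; 0->1 ok
  pos 18: w in {3}, choose 3; 1->3 ok
  pos 19: w in {3}, choose 3; 3->3 ok
  pos 20: y in {0}, choose 0; 3->0 ok
  pos 21: x in {1,2}, choose 2; 0->2 ok

0,4,3,0,1,3,0,4,0,1,2,4,0,1,1,1,0,1,3,3,0,2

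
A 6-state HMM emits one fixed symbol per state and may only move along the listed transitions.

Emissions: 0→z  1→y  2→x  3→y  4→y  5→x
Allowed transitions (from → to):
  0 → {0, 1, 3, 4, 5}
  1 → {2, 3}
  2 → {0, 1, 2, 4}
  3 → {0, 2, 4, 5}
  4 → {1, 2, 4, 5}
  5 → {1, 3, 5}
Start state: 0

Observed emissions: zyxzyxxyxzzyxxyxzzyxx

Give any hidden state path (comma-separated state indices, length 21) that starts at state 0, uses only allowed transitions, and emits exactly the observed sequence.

0,3,2,0,1,2,2,4,2,0,0,4,5,5,1,2,0,0,3,5,5

  [0] z  {0}  => 0  start
  [1] y  {1,3,4}  => 3  0->3 ok
  [2] x  {2,5}  => 2  3->2 ok
  [3] z  {0}  => 0  2->0 ok
  [4] y  {1,3,4}  => 1  0->1 ok
  [5] x  {2,5}  => 2  1->2 ok
  [6] x  {2,5}  => 2  2->2 ok
  [7] y  {1,3,4}  => 4  2->4 ok
  [8] x  {2,5}  => 2  4->2 ok
  [9] z  {0}  => 0  2->0 ok
  [10] z  {0}  => 0  0->0 ok
  [11] y  {1,3,4}  => 4  0->4 ok
  [12] x  {2,5}  => 5  4->5 ok
  [13] x  {2,5}  => 5  5->5 ok
  [14] y  {1,3,4}  => 1  5->1 ok
  [15] x  {2,5}  => 2  1->2 ok
  [16] z  {0}  => 0  2->0 ok
  [17] z  {0}  => 0  0->0 ok
  [18] y  {1,3,4}  => 3  0->3 ok
  [19] x  {2,5}  => 5  3->5 ok
  [20] x  {2,5}  => 5  5->5 ok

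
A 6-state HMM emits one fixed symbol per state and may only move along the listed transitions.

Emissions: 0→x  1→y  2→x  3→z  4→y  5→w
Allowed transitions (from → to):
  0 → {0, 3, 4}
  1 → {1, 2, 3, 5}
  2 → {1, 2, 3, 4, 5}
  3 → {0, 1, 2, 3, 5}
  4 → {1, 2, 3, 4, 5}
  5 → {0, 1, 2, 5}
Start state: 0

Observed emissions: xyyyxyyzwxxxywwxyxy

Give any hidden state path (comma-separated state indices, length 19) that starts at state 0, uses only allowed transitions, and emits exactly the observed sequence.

  pos 0: x in {0,2}, choose 0; start
  pos 1: y in {1,4}, choose 4; 0->4 ok
  pos 2: y in {1,4}, choose 4; 4->4 ok
  pos 3: y in {1,4}, choose 4; 4->4 ok
  pos 4: x in {0,2}, choose 2; 4->2 ok
  pos 5: y in {1,4}, choose 1; 2->1 ok
  pos 6: y in {1,4}, choose 1; 1->1 ok
  pos 7: z in {3}, choose 3; 1->3 ok
  pos 8: w in {5}, choose 5; 3->5 ok
  pos 9: x in {0,2}, choose 0; 5->0 ok
  pos 10: x in {0,2}, choose 0; 0->0 ok
  pos 11: x in {0,2}, choose 0; 0->0 ok
  pos 12: y in {1,4}, choose 4; 0->4 ok
  pos 13: w in {5}, choose 5; 4->5 ok
  pos 14: w in {5}, choose 5; 5->5 ok
  pos 15: x in {0,2}, choose 2; 5->2 ok
  pos 16: y in {1,4}, choose 4; 2->4 ok
  pos 17: x in {0,2}, choose 2; 4->2 ok
  pos 18: y in {1,4}, choose 4; 2->4 ok

0,4,4,4,2,1,1,3,5,0,0,0,4,5,5,2,4,2,4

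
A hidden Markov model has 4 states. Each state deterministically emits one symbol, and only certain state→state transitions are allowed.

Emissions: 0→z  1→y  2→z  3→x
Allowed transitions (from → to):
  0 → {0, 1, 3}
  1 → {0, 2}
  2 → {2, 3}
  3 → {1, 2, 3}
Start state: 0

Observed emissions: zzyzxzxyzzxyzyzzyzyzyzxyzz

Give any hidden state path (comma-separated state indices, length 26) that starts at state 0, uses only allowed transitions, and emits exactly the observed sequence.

  [0] z  {0,2}  => 0  start
  [1] z  {0,2}  => 0  0->0 ok
  [2] y  {1}  => 1  0->1 ok
  [3] z  {0,2}  => 2  1->2 ok
  [4] x  {3}  => 3  2->3 ok
  [5] z  {0,2}  => 2  3->2 ok
  [6] x  {3}  => 3  2->3 ok
  [7] y  {1}  => 1  3->1 ok
  [8] z  {0,2}  => 2  1->2 ok
  [9] z  {0,2}  => 2  2->2 ok
  [10] x  {3}  => 3  2->3 ok
  [11] y  {1}  => 1  3->1 ok
  [12] z  {0,2}  => 0  1->0 ok
  [13] y  {1}  => 1  0->1 ok
  [14] z  {0,2}  => 0  1->0 ok
  [15] z  {0,2}  => 0  0->0 ok
  [16] y  {1}  => 1  0->1 ok
  [17] z  {0,2}  => 0  1->0 ok
  [18] y  {1}  => 1  0->1 ok
  [19] z  {0,2}  => 0  1->0 ok
  [20] y  {1}  => 1  0->1 ok
  [21] z  {0,2}  => 0  1->0 ok
  [22] x  {3}  => 3  0->3 ok
  [23] y  {1}  => 1  3->1 ok
  [24] z  {0,2}  => 0  1->0 ok
  [25] z  {0,2}  => 0  0->0 ok

0,0,1,2,3,2,3,1,2,2,3,1,0,1,0,0,1,0,1,0,1,0,3,1,0,0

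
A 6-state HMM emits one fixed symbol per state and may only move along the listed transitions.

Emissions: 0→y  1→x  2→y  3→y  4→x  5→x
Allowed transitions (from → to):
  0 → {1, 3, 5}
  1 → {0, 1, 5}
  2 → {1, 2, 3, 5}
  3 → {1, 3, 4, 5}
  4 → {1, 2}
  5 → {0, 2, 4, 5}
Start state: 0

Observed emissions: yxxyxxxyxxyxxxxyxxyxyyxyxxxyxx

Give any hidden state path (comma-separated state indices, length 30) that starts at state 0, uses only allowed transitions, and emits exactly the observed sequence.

0,5,5,0,5,5,5,0,1,5,0,1,1,1,5,2,1,5,0,5,0,3,5,0,1,1,1,0,5,4

  pos 0: y in {0,2,3}, choose 0; start
  pos 1: x in {1,4,5}, choose 5; 0->5 ok
  pos 2: x in {1,4,5}, choose 5; 5->5 ok
  pos 3: y in {0,2,3}, choose 0; 5->0 ok
  pos 4: x in {1,4,5}, choose 5; 0->5 ok
  pos 5: x in {1,4,5}, choose 5; 5->5 ok
  pos 6: x in {1,4,5}, choose 5; 5->5 ok
  pos 7: y in {0,2,3}, choose 0; 5->0 ok
  pos 8: x in {1,4,5}, choose 1; 0->1 ok
  pos 9: x in {1,4,5}, choose 5; 1->5 ok
  pos 10: y in {0,2,3}, choose 0; 5->0 ok
  pos 11: x in {1,4,5}, choose 1; 0->1 ok
  pos 12: x in {1,4,5}, choose 1; 1->1 ok
  pos 13: x in {1,4,5}, choose 1; 1->1 ok
  pos 14: x in {1,4,5}, choose 5; 1->5 ok
  pos 15: y in {0,2,3}, choose 2; 5->2 ok
  pos 16: x in {1,4,5}, choose 1; 2->1 ok
  pos 17: x in {1,4,5}, choose 5; 1->5 ok
  pos 18: y in {0,2,3}, choose 0; 5->0 ok
  pos 19: x in {1,4,5}, choose 5; 0->5 ok
  pos 20: y in {0,2,3}, choose 0; 5->0 ok
  pos 21: y in {0,2,3}, choose 3; 0->3 ok
  pos 22: x in {1,4,5}, choose 5; 3->5 ok
  pos 23: y in {0,2,3}, choose 0; 5->0 ok
  pos 24: x in {1,4,5}, choose 1; 0->1 ok
  pos 25: x in {1,4,5}, choose 1; 1->1 ok
  pos 26: x in {1,4,5}, choose 1; 1->1 ok
  pos 27: y in {0,2,3}, choose 0; 1->0 ok
  pos 28: x in {1,4,5}, choose 5; 0->5 ok
  pos 29: x in {1,4,5}, choose 4; 5->4 ok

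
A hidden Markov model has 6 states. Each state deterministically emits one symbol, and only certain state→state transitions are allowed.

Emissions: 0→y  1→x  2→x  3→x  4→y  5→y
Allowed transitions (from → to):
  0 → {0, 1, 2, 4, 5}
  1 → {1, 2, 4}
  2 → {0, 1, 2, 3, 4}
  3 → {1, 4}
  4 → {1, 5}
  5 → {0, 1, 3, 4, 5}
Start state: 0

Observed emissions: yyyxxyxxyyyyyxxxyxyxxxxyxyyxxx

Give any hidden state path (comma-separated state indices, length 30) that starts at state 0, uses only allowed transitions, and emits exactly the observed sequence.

0,4,5,1,2,4,1,1,4,5,0,5,4,1,2,3,4,1,4,1,1,2,3,4,1,4,5,1,1,1

  [0] y  {0,4,5}  => 0  start
  [1] y  {0,4,5}  => 4  0->4 ok
  [2] y  {0,4,5}  => 5  4->5 ok
  [3] x  {1,2,3}  => 1  5->1 ok
  [4] x  {1,2,3}  => 2  1->2 ok
  [5] y  {0,4,5}  => 4  2->4 ok
  [6] x  {1,2,3}  => 1  4->1 ok
  [7] x  {1,2,3}  => 1  1->1 ok
  [8] y  {0,4,5}  => 4  1->4 ok
  [9] y  {0,4,5}  => 5  4->5 ok
  [10] y  {0,4,5}  => 0  5->0 ok
  [11] y  {0,4,5}  => 5  0->5 ok
  [12] y  {0,4,5}  => 4  5->4 ok
  [13] x  {1,2,3}  => 1  4->1 ok
  [14] x  {1,2,3}  => 2  1->2 ok
  [15] x  {1,2,3}  => 3  2->3 ok
  [16] y  {0,4,5}  => 4  3->4 ok
  [17] x  {1,2,3}  => 1  4->1 ok
  [18] y  {0,4,5}  => 4  1->4 ok
  [19] x  {1,2,3}  => 1  4->1 ok
  [20] x  {1,2,3}  => 1  1->1 ok
  [21] x  {1,2,3}  => 2  1->2 ok
  [22] x  {1,2,3}  => 3  2->3 ok
  [23] y  {0,4,5}  => 4  3->4 ok
  [24] x  {1,2,3}  => 1  4->1 ok
  [25] y  {0,4,5}  => 4  1->4 ok
  [26] y  {0,4,5}  => 5  4->5 ok
  [27] x  {1,2,3}  => 1  5->1 ok
  [28] x  {1,2,3}  => 1  1->1 ok
  [29] x  {1,2,3}  => 1  1->1 ok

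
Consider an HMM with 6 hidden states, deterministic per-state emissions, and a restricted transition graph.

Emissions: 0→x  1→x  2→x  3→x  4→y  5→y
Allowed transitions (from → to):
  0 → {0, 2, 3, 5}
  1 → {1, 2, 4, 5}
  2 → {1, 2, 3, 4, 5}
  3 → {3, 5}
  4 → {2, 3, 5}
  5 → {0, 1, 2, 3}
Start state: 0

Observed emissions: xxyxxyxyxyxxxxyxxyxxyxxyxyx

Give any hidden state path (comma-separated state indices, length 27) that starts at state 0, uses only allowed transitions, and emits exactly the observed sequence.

0,0,5,3,3,5,2,5,0,5,2,1,1,1,5,2,2,5,3,3,5,3,3,5,1,4,2

  t0 'x' -> {0,1,2,3}, take 0 (start)
  t1 'x' -> {0,1,2,3}, take 0 (0->0 ok)
  t2 'y' -> {4,5}, take 5 (0->5 ok)
  t3 'x' -> {0,1,2,3}, take 3 (5->3 ok)
  t4 'x' -> {0,1,2,3}, take 3 (3->3 ok)
  t5 'y' -> {4,5}, take 5 (3->5 ok)
  t6 'x' -> {0,1,2,3}, take 2 (5->2 ok)
  t7 'y' -> {4,5}, take 5 (2->5 ok)
  t8 'x' -> {0,1,2,3}, take 0 (5->0 ok)
  t9 'y' -> {4,5}, take 5 (0->5 ok)
  t10 'x' -> {0,1,2,3}, take 2 (5->2 ok)
  t11 'x' -> {0,1,2,3}, take 1 (2->1 ok)
  t12 'x' -> {0,1,2,3}, take 1 (1->1 ok)
  t13 'x' -> {0,1,2,3}, take 1 (1->1 ok)
  t14 'y' -> {4,5}, take 5 (1->5 ok)
  t15 'x' -> {0,1,2,3}, take 2 (5->2 ok)
  t16 'x' -> {0,1,2,3}, take 2 (2->2 ok)
  t17 'y' -> {4,5}, take 5 (2->5 ok)
  t18 'x' -> {0,1,2,3}, take 3 (5->3 ok)
  t19 'x' -> {0,1,2,3}, take 3 (3->3 ok)
  t20 'y' -> {4,5}, take 5 (3->5 ok)
  t21 'x' -> {0,1,2,3}, take 3 (5->3 ok)
  t22 'x' -> {0,1,2,3}, take 3 (3->3 ok)
  t23 'y' -> {4,5}, take 5 (3->5 ok)
  t24 'x' -> {0,1,2,3}, take 1 (5->1 ok)
  t25 'y' -> {4,5}, take 4 (1->4 ok)
  t26 'x' -> {0,1,2,3}, take 2 (4->2 ok)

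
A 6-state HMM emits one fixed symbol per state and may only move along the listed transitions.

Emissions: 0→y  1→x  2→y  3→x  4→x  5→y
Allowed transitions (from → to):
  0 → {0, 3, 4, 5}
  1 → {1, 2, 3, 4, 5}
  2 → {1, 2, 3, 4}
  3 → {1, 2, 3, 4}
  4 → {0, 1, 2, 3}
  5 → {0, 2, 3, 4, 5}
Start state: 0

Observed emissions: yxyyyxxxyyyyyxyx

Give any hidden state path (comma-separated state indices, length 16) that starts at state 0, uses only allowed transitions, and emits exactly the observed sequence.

0,3,2,2,2,1,3,4,0,0,5,5,0,4,2,3

  pos 0: y in {0,2,5}, choose 0; start
  pos 1: x in {1,3,4}, choose 3; 0->3 ok
  pos 2: y in {0,2,5}, choose 2; 3->2 ok
  pos 3: y in {0,2,5}, choose 2; 2->2 ok
  pos 4: y in {0,2,5}, choose 2; 2->2 ok
  pos 5: x in {1,3,4}, choose 1; 2->1 ok
  pos 6: x in {1,3,4}, choose 3; 1->3 ok
  pos 7: x in {1,3,4}, choose 4; 3->4 ok
  pos 8: y in {0,2,5}, choose 0; 4->0 ok
  pos 9: y in {0,2,5}, choose 0; 0->0 ok
  pos 10: y in {0,2,5}, choose 5; 0->5 ok
  pos 11: y in {0,2,5}, choose 5; 5->5 ok
  pos 12: y in {0,2,5}, choose 0; 5->0 ok
  pos 13: x in {1,3,4}, choose 4; 0->4 ok
  pos 14: y in {0,2,5}, choose 2; 4->2 ok
  pos 15: x in {1,3,4}, choose 3; 2->3 ok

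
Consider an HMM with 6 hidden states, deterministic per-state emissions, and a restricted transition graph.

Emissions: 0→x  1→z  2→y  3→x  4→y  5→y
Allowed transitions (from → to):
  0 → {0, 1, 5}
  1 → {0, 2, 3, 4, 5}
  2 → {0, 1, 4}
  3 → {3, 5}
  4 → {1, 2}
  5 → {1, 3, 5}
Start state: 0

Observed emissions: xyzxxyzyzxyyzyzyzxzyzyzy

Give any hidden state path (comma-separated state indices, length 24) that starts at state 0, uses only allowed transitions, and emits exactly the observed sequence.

  pos 0: x in {0,3}, choose 0; start
  pos 1: y in {2,4,5}, choose 5; 0->5 ok
  pos 2: z in {1}, choose 1; 5->1 ok
  pos 3: x in {0,3}, choose 0; 1->0 ok
  pos 4: x in {0,3}, choose 0; 0->0 ok
  pos 5: y in {2,4,5}, choose 5; 0->5 ok
  pos 6: z in {1}, choose 1; 5->1 ok
  pos 7: y in {2,4,5}, choose 4; 1->4 ok
  pos 8: z in {1}, choose 1; 4->1 ok
  pos 9: x in {0,3}, choose 3; 1->3 ok
  pos 10: y in {2,4,5}, choose 5; 3->5 ok
  pos 11: y in {2,4,5}, choose 5; 5->5 ok
  pos 12: z in {1}, choose 1; 5->1 ok
  pos 13: y in {2,4,5}, choose 2; 1->2 ok
  pos 14: z in {1}, choose 1; 2->1 ok
  pos 15: y in {2,4,5}, choose 2; 1->2 ok
  pos 16: z in {1}, choose 1; 2->1 ok
  pos 17: x in {0,3}, choose 0; 1->0 ok
  pos 18: z in {1}, choose 1; 0->1 ok
  pos 19: y in {2,4,5}, choose 2; 1->2 ok
  pos 20: z in {1}, choose 1; 2->1 ok
  pos 21: y in {2,4,5}, choose 4; 1->4 ok
  pos 22: z in {1}, choose 1; 4->1 ok
  pos 23: y in {2,4,5}, choose 5; 1->5 ok

0,5,1,0,0,5,1,4,1,3,5,5,1,2,1,2,1,0,1,2,1,4,1,5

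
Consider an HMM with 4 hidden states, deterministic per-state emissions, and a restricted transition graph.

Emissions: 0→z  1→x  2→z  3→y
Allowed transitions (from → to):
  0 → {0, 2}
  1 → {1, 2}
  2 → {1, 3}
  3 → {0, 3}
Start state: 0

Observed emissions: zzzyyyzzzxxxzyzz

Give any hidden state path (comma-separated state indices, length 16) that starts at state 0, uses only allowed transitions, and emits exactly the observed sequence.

0,0,2,3,3,3,0,0,2,1,1,1,2,3,0,0

  t0 'z' -> {0,2}, take 0 (start)
  t1 'z' -> {0,2}, take 0 (0->0 ok)
  t2 'z' -> {0,2}, take 2 (0->2 ok)
  t3 'y' -> {3}, take 3 (2->3 ok)
  t4 'y' -> {3}, take 3 (3->3 ok)
  t5 'y' -> {3}, take 3 (3->3 ok)
  t6 'z' -> {0,2}, take 0 (3->0 ok)
  t7 'z' -> {0,2}, take 0 (0->0 ok)
  t8 'z' -> {0,2}, take 2 (0->2 ok)
  t9 'x' -> {1}, take 1 (2->1 ok)
  t10 'x' -> {1}, take 1 (1->1 ok)
  t11 'x' -> {1}, take 1 (1->1 ok)
  t12 'z' -> {0,2}, take 2 (1->2 ok)
  t13 'y' -> {3}, take 3 (2->3 ok)
  t14 'z' -> {0,2}, take 0 (3->0 ok)
  t15 'z' -> {0,2}, take 0 (0->0 ok)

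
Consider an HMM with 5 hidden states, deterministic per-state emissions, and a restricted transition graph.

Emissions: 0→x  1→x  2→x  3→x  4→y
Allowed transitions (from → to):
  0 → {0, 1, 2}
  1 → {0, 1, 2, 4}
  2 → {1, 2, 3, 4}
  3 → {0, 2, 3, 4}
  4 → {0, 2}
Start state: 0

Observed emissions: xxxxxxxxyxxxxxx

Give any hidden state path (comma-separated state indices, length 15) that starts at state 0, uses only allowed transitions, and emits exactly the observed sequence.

0,2,1,0,2,3,0,2,4,2,1,0,0,1,2

  t0 'x' -> {0,1,2,3}, take 0 (start)
  t1 'x' -> {0,1,2,3}, take 2 (0->2 ok)
  t2 'x' -> {0,1,2,3}, take 1 (2->1 ok)
  t3 'x' -> {0,1,2,3}, take 0 (1->0 ok)
  t4 'x' -> {0,1,2,3}, take 2 (0->2 ok)
  t5 'x' -> {0,1,2,3}, take 3 (2->3 ok)
  t6 'x' -> {0,1,2,3}, take 0 (3->0 ok)
  t7 'x' -> {0,1,2,3}, take 2 (0->2 ok)
  t8 'y' -> {4}, take 4 (2->4 ok)
  t9 'x' -> {0,1,2,3}, take 2 (4->2 ok)
  t10 'x' -> {0,1,2,3}, take 1 (2->1 ok)
  t11 'x' -> {0,1,2,3}, take 0 (1->0 ok)
  t12 'x' -> {0,1,2,3}, take 0 (0->0 ok)
  t13 'x' -> {0,1,2,3}, take 1 (0->1 ok)
  t14 'x' -> {0,1,2,3}, take 2 (1->2 ok)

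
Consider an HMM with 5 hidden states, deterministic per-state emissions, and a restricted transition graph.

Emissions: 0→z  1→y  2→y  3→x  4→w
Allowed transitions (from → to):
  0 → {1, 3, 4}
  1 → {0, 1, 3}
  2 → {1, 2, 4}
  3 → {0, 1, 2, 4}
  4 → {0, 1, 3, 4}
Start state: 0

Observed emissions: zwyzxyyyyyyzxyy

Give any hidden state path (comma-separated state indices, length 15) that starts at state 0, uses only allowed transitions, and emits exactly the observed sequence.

  0: obs=z cand={0} pick 0 [start]
  1: obs=w cand={4} pick 4 [0->4 ok]
  2: obs=y cand={1,2} pick 1 [4->1 ok]
  3: obs=z cand={0} pick 0 [1->0 ok]
  4: obs=x cand={3} pick 3 [0->3 ok]
  5: obs=y cand={1,2} pick 2 [3->2 ok]
  6: obs=y cand={1,2} pick 2 [2->2 ok]
  7: obs=y cand={1,2} pick 2 [2->2 ok]
  8: obs=y cand={1,2} pick 1 [2->1 ok]
  9: obs=y cand={1,2} pick 1 [1->1 ok]
  10: obs=y cand={1,2} pick 1 [1->1 ok]
  11: obs=z cand={0} pick 0 [1->0 ok]
  12: obs=x cand={3} pick 3 [0->3 ok]
  13: obs=y cand={1,2} pick 2 [3->2 ok]
  14: obs=y cand={1,2} pick 1 [2->1 ok]

0,4,1,0,3,2,2,2,1,1,1,0,3,2,1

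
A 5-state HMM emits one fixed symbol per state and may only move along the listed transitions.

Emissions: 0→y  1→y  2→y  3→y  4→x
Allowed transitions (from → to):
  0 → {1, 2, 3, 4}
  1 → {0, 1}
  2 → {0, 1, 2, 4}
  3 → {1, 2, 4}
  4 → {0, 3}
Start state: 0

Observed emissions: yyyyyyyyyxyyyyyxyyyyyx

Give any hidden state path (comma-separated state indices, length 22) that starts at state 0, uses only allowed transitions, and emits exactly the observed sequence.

0,2,1,0,1,1,0,2,0,4,0,1,0,3,2,4,3,2,0,2,2,4

  [0] y  {0,1,2,3}  => 0  start
  [1] y  {0,1,2,3}  => 2  0->2 ok
  [2] y  {0,1,2,3}  => 1  2->1 ok
  [3] y  {0,1,2,3}  => 0  1->0 ok
  [4] y  {0,1,2,3}  => 1  0->1 ok
  [5] y  {0,1,2,3}  => 1  1->1 ok
  [6] y  {0,1,2,3}  => 0  1->0 ok
  [7] y  {0,1,2,3}  => 2  0->2 ok
  [8] y  {0,1,2,3}  => 0  2->0 ok
  [9] x  {4}  => 4  0->4 ok
  [10] y  {0,1,2,3}  => 0  4->0 ok
  [11] y  {0,1,2,3}  => 1  0->1 ok
  [12] y  {0,1,2,3}  => 0  1->0 ok
  [13] y  {0,1,2,3}  => 3  0->3 ok
  [14] y  {0,1,2,3}  => 2  3->2 ok
  [15] x  {4}  => 4  2->4 ok
  [16] y  {0,1,2,3}  => 3  4->3 ok
  [17] y  {0,1,2,3}  => 2  3->2 ok
  [18] y  {0,1,2,3}  => 0  2->0 ok
  [19] y  {0,1,2,3}  => 2  0->2 ok
  [20] y  {0,1,2,3}  => 2  2->2 ok
  [21] x  {4}  => 4  2->4 ok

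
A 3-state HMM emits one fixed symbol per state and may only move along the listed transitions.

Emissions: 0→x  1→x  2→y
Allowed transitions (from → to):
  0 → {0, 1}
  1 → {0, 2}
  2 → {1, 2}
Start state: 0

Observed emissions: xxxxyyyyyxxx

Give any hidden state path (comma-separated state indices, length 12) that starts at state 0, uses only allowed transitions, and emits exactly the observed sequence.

  pos 0: x in {0,1}, choose 0; start
  pos 1: x in {0,1}, choose 0; 0->0 ok
  pos 2: x in {0,1}, choose 0; 0->0 ok
  pos 3: x in {0,1}, choose 1; 0->1 ok
  pos 4: y in {2}, choose 2; 1->2 ok
  pos 5: y in {2}, choose 2; 2->2 ok
  pos 6: y in {2}, choose 2; 2->2 ok
  pos 7: y in {2}, choose 2; 2->2 ok
  pos 8: y in {2}, choose 2; 2->2 ok
  pos 9: x in {0,1}, choose 1; 2->1 ok
  pos 10: x in {0,1}, choose 0; 1->0 ok
  pos 11: x in {0,1}, choose 1; 0->1 ok

0,0,0,1,2,2,2,2,2,1,0,1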